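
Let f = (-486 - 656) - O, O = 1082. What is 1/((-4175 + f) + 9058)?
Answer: 1/2659 ≈ 0.00037608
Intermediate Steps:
f = -2224 (f = (-486 - 656) - 1*1082 = -1142 - 1082 = -2224)
1/((-4175 + f) + 9058) = 1/((-4175 - 2224) + 9058) = 1/(-6399 + 9058) = 1/2659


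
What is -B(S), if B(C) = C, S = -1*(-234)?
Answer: -234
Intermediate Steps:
S = 234
-B(S) = -1*234 = -234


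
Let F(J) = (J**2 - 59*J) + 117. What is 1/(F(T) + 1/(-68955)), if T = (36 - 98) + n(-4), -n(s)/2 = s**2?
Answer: 68955/999778544 ≈ 6.8970e-5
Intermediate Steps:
n(s) = -2*s**2
T = -94 (T = (36 - 98) - 2*(-4)**2 = -62 - 2*16 = -62 - 32 = -94)
F(J) = 117 + J**2 - 59*J
1/(F(T) + 1/(-68955)) = 1/((117 + (-94)**2 - 59*(-94)) + 1/(-68955)) = 1/((117 + 8836 + 5546) - 1/68955) = 1/(14499 - 1/68955) = 1/(999778544/68955) = 68955/999778544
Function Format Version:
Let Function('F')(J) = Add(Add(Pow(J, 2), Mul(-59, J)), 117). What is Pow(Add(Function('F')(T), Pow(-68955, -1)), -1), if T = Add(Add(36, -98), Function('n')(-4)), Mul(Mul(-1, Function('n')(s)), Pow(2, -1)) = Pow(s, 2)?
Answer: Rational(68955, 999778544) ≈ 6.8970e-5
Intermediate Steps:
Function('n')(s) = Mul(-2, Pow(s, 2))
T = -94 (T = Add(Add(36, -98), Mul(-2, Pow(-4, 2))) = Add(-62, Mul(-2, 16)) = Add(-62, -32) = -94)
Function('F')(J) = Add(117, Pow(J, 2), Mul(-59, J))
Pow(Add(Function('F')(T), Pow(-68955, -1)), -1) = Pow(Add(Add(117, Pow(-94, 2), Mul(-59, -94)), Pow(-68955, -1)), -1) = Pow(Add(Add(117, 8836, 5546), Rational(-1, 68955)), -1) = Pow(Add(14499, Rational(-1, 68955)), -1) = Pow(Rational(999778544, 68955), -1) = Rational(68955, 999778544)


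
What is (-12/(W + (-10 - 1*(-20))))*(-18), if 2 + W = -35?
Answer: -8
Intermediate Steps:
W = -37 (W = -2 - 35 = -37)
(-12/(W + (-10 - 1*(-20))))*(-18) = (-12/(-37 + (-10 - 1*(-20))))*(-18) = (-12/(-37 + (-10 + 20)))*(-18) = (-12/(-37 + 10))*(-18) = (-12/(-27))*(-18) = -1/27*(-12)*(-18) = (4/9)*(-18) = -8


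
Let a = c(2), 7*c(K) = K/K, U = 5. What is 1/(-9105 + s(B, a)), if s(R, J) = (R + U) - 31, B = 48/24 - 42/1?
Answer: -1/9171 ≈ -0.00010904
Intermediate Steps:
c(K) = ⅐ (c(K) = (K/K)/7 = (⅐)*1 = ⅐)
B = -40 (B = 48*(1/24) - 42*1 = 2 - 42 = -40)
a = ⅐ ≈ 0.14286
s(R, J) = -26 + R (s(R, J) = (R + 5) - 31 = (5 + R) - 31 = -26 + R)
1/(-9105 + s(B, a)) = 1/(-9105 + (-26 - 40)) = 1/(-9105 - 66) = 1/(-9171) = -1/9171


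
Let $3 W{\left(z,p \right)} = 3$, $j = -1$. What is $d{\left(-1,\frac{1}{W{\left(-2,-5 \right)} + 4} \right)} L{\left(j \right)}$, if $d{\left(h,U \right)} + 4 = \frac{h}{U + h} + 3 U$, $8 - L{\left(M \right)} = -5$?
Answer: $- \frac{559}{20} \approx -27.95$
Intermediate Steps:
$L{\left(M \right)} = 13$ ($L{\left(M \right)} = 8 - -5 = 8 + 5 = 13$)
$W{\left(z,p \right)} = 1$ ($W{\left(z,p \right)} = \frac{1}{3} \cdot 3 = 1$)
$d{\left(h,U \right)} = -4 + 3 U + \frac{h}{U + h}$ ($d{\left(h,U \right)} = -4 + \left(\frac{h}{U + h} + 3 U\right) = -4 + \left(3 U + \frac{h}{U + h}\right) = -4 + 3 U + \frac{h}{U + h}$)
$d{\left(-1,\frac{1}{W{\left(-2,-5 \right)} + 4} \right)} L{\left(j \right)} = \frac{- \frac{4}{1 + 4} - -3 + 3 \left(\frac{1}{1 + 4}\right)^{2} + 3 \frac{1}{1 + 4} \left(-1\right)}{\frac{1}{1 + 4} - 1} \cdot 13 = \frac{- \frac{4}{5} + 3 + 3 \left(\frac{1}{5}\right)^{2} + 3 \cdot \frac{1}{5} \left(-1\right)}{\frac{1}{5} - 1} \cdot 13 = \frac{\left(-4\right) \frac{1}{5} + 3 + \frac{3}{25} + 3 \cdot \frac{1}{5} \left(-1\right)}{\frac{1}{5} - 1} \cdot 13 = \frac{- \frac{4}{5} + 3 + 3 \cdot \frac{1}{25} - \frac{3}{5}}{- \frac{4}{5}} \cdot 13 = - \frac{5 \left(- \frac{4}{5} + 3 + \frac{3}{25} - \frac{3}{5}\right)}{4} \cdot 13 = \left(- \frac{5}{4}\right) \frac{43}{25} \cdot 13 = \left(- \frac{43}{20}\right) 13 = - \frac{559}{20}$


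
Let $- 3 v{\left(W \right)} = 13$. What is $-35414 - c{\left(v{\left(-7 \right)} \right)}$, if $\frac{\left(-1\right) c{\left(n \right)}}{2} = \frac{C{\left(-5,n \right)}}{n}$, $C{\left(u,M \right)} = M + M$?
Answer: $-35410$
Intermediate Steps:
$C{\left(u,M \right)} = 2 M$
$v{\left(W \right)} = - \frac{13}{3}$ ($v{\left(W \right)} = \left(- \frac{1}{3}\right) 13 = - \frac{13}{3}$)
$c{\left(n \right)} = -4$ ($c{\left(n \right)} = - 2 \frac{2 n}{n} = \left(-2\right) 2 = -4$)
$-35414 - c{\left(v{\left(-7 \right)} \right)} = -35414 - -4 = -35414 + 4 = -35410$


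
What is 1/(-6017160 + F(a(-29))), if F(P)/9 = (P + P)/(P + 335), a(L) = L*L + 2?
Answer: -589/3544099653 ≈ -1.6619e-7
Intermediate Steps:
a(L) = 2 + L² (a(L) = L² + 2 = 2 + L²)
F(P) = 18*P/(335 + P) (F(P) = 9*((P + P)/(P + 335)) = 9*((2*P)/(335 + P)) = 9*(2*P/(335 + P)) = 18*P/(335 + P))
1/(-6017160 + F(a(-29))) = 1/(-6017160 + 18*(2 + (-29)²)/(335 + (2 + (-29)²))) = 1/(-6017160 + 18*(2 + 841)/(335 + (2 + 841))) = 1/(-6017160 + 18*843/(335 + 843)) = 1/(-6017160 + 18*843/1178) = 1/(-6017160 + 18*843*(1/1178)) = 1/(-6017160 + 7587/589) = 1/(-3544099653/589) = -589/3544099653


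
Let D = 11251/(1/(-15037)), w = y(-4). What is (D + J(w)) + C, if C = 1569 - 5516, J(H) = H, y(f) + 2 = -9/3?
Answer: -169185239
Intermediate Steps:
y(f) = -5 (y(f) = -2 - 9/3 = -2 - 9*1/3 = -2 - 3 = -5)
w = -5
C = -3947
D = -169181287 (D = 11251/(-1/15037) = 11251*(-15037) = -169181287)
(D + J(w)) + C = (-169181287 - 5) - 3947 = -169181292 - 3947 = -169185239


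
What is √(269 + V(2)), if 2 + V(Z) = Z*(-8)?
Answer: √251 ≈ 15.843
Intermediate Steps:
V(Z) = -2 - 8*Z (V(Z) = -2 + Z*(-8) = -2 - 8*Z)
√(269 + V(2)) = √(269 + (-2 - 8*2)) = √(269 + (-2 - 16)) = √(269 - 18) = √251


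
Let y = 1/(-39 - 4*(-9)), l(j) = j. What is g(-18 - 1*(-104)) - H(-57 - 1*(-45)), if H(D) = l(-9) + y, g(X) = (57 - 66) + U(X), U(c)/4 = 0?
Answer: ⅓ ≈ 0.33333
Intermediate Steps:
U(c) = 0 (U(c) = 4*0 = 0)
y = -⅓ (y = 1/(-39 + 36) = 1/(-3) = -⅓ ≈ -0.33333)
g(X) = -9 (g(X) = (57 - 66) + 0 = -9 + 0 = -9)
H(D) = -28/3 (H(D) = -9 - ⅓ = -28/3)
g(-18 - 1*(-104)) - H(-57 - 1*(-45)) = -9 - 1*(-28/3) = -9 + 28/3 = ⅓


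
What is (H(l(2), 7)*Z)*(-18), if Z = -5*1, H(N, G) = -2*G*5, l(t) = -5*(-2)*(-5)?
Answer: -6300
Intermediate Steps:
l(t) = -50 (l(t) = 10*(-5) = -50)
H(N, G) = -10*G
Z = -5
(H(l(2), 7)*Z)*(-18) = (-10*7*(-5))*(-18) = -70*(-5)*(-18) = 350*(-18) = -6300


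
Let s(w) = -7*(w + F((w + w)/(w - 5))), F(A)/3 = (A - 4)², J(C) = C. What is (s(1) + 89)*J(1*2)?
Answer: -1373/2 ≈ -686.50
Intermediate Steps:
F(A) = 3*(-4 + A)² (F(A) = 3*(A - 4)² = 3*(-4 + A)²)
s(w) = -21*(-4 + 2*w/(-5 + w))² - 7*w (s(w) = -7*(w + 3*(-4 + (w + w)/(w - 5))²) = -7*(w + 3*(-4 + (2*w)/(-5 + w))²) = -7*(w + 3*(-4 + 2*w/(-5 + w))²) = -21*(-4 + 2*w/(-5 + w))² - 7*w)
(s(1) + 89)*J(1*2) = ((-7*1 - 84*(-10 + 1)²/(-5 + 1)²) + 89)*(1*2) = ((-7 - 84*(-9)²/(-4)²) + 89)*2 = ((-7 - 84*81*1/16) + 89)*2 = ((-7 - 1701/4) + 89)*2 = (-1729/4 + 89)*2 = -1373/4*2 = -1373/2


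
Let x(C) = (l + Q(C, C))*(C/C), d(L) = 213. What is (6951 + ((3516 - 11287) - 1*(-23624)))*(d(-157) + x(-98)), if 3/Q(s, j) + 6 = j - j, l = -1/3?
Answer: 14514746/3 ≈ 4.8382e+6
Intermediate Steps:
l = -⅓ (l = -1*⅓ = -⅓ ≈ -0.33333)
Q(s, j) = -½ (Q(s, j) = 3/(-6 + (j - j)) = 3/(-6 + 0) = 3/(-6) = 3*(-⅙) = -½)
x(C) = -⅚ (x(C) = (-⅓ - ½)*(C/C) = -⅚*1 = -⅚)
(6951 + ((3516 - 11287) - 1*(-23624)))*(d(-157) + x(-98)) = (6951 + ((3516 - 11287) - 1*(-23624)))*(213 - ⅚) = (6951 + (-7771 + 23624))*(1273/6) = (6951 + 15853)*(1273/6) = 22804*(1273/6) = 14514746/3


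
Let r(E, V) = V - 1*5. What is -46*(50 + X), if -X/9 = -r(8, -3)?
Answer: 1012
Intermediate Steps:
r(E, V) = -5 + V (r(E, V) = V - 5 = -5 + V)
X = -72 (X = -(-9)*(-5 - 3) = -(-9)*(-8) = -9*8 = -72)
-46*(50 + X) = -46*(50 - 72) = -46*(-22) = 1012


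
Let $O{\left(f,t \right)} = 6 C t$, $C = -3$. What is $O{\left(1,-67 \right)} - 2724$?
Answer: $-1518$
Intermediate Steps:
$O{\left(f,t \right)} = - 18 t$ ($O{\left(f,t \right)} = 6 \left(-3\right) t = - 18 t$)
$O{\left(1,-67 \right)} - 2724 = \left(-18\right) \left(-67\right) - 2724 = 1206 - 2724 = -1518$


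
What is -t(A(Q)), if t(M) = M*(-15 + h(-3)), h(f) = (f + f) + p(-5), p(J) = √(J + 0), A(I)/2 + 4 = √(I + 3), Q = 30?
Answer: -2*(4 - √33)*(21 - I*√5) ≈ 73.272 - 7.8019*I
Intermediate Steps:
A(I) = -8 + 2*√(3 + I) (A(I) = -8 + 2*√(I + 3) = -8 + 2*√(3 + I))
p(J) = √J
h(f) = 2*f + I*√5 (h(f) = (f + f) + √(-5) = 2*f + I*√5)
t(M) = M*(-21 + I*√5) (t(M) = M*(-15 + (2*(-3) + I*√5)) = M*(-15 + (-6 + I*√5)) = M*(-21 + I*√5))
-t(A(Q)) = -(-8 + 2*√(3 + 30))*(-21 + I*√5) = -(-8 + 2*√33)*(-21 + I*√5) = -(-21 + I*√5)*(-8 + 2*√33)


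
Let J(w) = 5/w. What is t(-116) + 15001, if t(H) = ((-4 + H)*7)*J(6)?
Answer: 14301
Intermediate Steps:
t(H) = -70/3 + 35*H/6 (t(H) = ((-4 + H)*7)*(5/6) = (-28 + 7*H)*(5*(⅙)) = (-28 + 7*H)*(⅚) = -70/3 + 35*H/6)
t(-116) + 15001 = (-70/3 + (35/6)*(-116)) + 15001 = (-70/3 - 2030/3) + 15001 = -700 + 15001 = 14301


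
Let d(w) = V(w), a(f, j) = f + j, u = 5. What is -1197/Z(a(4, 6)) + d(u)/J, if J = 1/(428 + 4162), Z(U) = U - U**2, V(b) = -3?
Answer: -137567/10 ≈ -13757.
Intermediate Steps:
d(w) = -3
J = 1/4590 ≈ 0.00021786
-1197/Z(a(4, 6)) + d(u)/J = -1197*1/((1 - (4 + 6))*(4 + 6)) - 3/1/4590 = -1197*1/(10*(1 - 1*10)) - 3*4590 = -1197*1/(10*(1 - 10)) - 13770 = -1197/(10*(-9)) - 13770 = -1197/(-90) - 13770 = -1197*(-1/90) - 13770 = 133/10 - 13770 = -137567/10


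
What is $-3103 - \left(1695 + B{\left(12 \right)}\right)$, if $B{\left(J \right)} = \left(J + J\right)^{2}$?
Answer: $-5374$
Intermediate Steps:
$B{\left(J \right)} = 4 J^{2}$ ($B{\left(J \right)} = \left(2 J\right)^{2} = 4 J^{2}$)
$-3103 - \left(1695 + B{\left(12 \right)}\right) = -3103 - \left(1695 + 4 \cdot 12^{2}\right) = -3103 - \left(1695 + 4 \cdot 144\right) = -3103 - 2271 = -5374$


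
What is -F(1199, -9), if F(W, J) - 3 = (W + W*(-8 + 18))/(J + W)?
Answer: -16759/1190 ≈ -14.083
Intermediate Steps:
F(W, J) = 3 + 11*W/(J + W) (F(W, J) = 3 + (W + W*(-8 + 18))/(J + W) = 3 + (W + W*10)/(J + W) = 3 + (W + 10*W)/(J + W) = 3 + (11*W)/(J + W) = 3 + 11*W/(J + W))
-F(1199, -9) = -(3*(-9) + 14*1199)/(-9 + 1199) = -(-27 + 16786)/1190 = -16759/1190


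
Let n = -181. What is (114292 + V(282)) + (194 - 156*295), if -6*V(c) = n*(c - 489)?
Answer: 124443/2 ≈ 62222.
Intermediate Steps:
V(c) = -29503/2 + 181*c/6 (V(c) = -(-181)*(c - 489)/6 = -(-181)*(-489 + c)/6 = -(88509 - 181*c)/6 = -29503/2 + 181*c/6)
(114292 + V(282)) + (194 - 156*295) = (114292 + (-29503/2 + (181/6)*282)) + (194 - 156*295) = (114292 + (-29503/2 + 8507)) + (194 - 46020) = (114292 - 12489/2) - 45826 = 216095/2 - 45826 = 124443/2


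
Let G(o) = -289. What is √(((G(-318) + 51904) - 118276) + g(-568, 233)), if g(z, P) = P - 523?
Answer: 3*I*√7439 ≈ 258.75*I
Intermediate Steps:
g(z, P) = -523 + P
√(((G(-318) + 51904) - 118276) + g(-568, 233)) = √(((-289 + 51904) - 118276) + (-523 + 233)) = √((51615 - 118276) - 290) = √(-66661 - 290) = √(-66951) = 3*I*√7439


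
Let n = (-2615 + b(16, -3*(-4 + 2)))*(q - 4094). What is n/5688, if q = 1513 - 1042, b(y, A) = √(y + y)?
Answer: 9474145/5688 - 3623*√2/1422 ≈ 1662.0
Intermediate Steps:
b(y, A) = √2*√y (b(y, A) = √(2*y) = √2*√y)
q = 471
n = 9474145 - 14492*√2 (n = (-2615 + √2*√16)*(471 - 4094) = (-2615 + √2*4)*(-3623) = (-2615 + 4*√2)*(-3623) = 9474145 - 14492*√2 ≈ 9.4536e+6)
n/5688 = (9474145 - 14492*√2)/5688 = (9474145 - 14492*√2)*(1/5688) = 9474145/5688 - 3623*√2/1422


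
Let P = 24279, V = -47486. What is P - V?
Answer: 71765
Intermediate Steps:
P - V = 24279 - 1*(-47486) = 24279 + 47486 = 71765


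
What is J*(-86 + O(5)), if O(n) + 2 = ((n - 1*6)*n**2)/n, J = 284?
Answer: -26412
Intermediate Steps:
O(n) = -2 + n*(-6 + n) (O(n) = -2 + ((n - 1*6)*n**2)/n = -2 + ((n - 6)*n**2)/n = -2 + ((-6 + n)*n**2)/n = -2 + (n**2*(-6 + n))/n = -2 + n*(-6 + n))
J*(-86 + O(5)) = 284*(-86 + (-2 + 5**2 - 6*5)) = 284*(-86 + (-2 + 25 - 30)) = 284*(-86 - 7) = 284*(-93) = -26412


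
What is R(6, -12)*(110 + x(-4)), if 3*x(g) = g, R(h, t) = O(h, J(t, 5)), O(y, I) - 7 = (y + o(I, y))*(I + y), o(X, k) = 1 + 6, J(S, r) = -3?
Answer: 14996/3 ≈ 4998.7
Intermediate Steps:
o(X, k) = 7
O(y, I) = 7 + (7 + y)*(I + y) (O(y, I) = 7 + (y + 7)*(I + y) = 7 + (7 + y)*(I + y))
R(h, t) = -14 + h**2 + 4*h (R(h, t) = 7 + h**2 + 7*(-3) + 7*h - 3*h = 7 + h**2 - 21 + 7*h - 3*h = -14 + h**2 + 4*h)
x(g) = g/3
R(6, -12)*(110 + x(-4)) = (-14 + 6**2 + 4*6)*(110 + (1/3)*(-4)) = (-14 + 36 + 24)*(110 - 4/3) = 46*(326/3) = 14996/3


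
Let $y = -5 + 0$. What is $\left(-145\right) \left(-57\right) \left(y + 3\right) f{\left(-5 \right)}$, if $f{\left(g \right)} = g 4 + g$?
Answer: $413250$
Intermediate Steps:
$y = -5$
$f{\left(g \right)} = 5 g$ ($f{\left(g \right)} = 4 g + g = 5 g$)
$\left(-145\right) \left(-57\right) \left(y + 3\right) f{\left(-5 \right)} = \left(-145\right) \left(-57\right) \left(-5 + 3\right) 5 \left(-5\right) = 8265 \left(\left(-2\right) \left(-25\right)\right) = 8265 \cdot 50 = 413250$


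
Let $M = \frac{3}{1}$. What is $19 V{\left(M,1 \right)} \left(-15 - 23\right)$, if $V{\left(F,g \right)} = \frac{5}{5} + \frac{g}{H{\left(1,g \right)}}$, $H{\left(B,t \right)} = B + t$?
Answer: $-1083$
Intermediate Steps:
$M = 3$ ($M = 3 \cdot 1 = 3$)
$V{\left(F,g \right)} = 1 + \frac{g}{1 + g}$ ($V{\left(F,g \right)} = \frac{5}{5} + \frac{g}{1 + g} = 5 \cdot \frac{1}{5} + \frac{g}{1 + g} = 1 + \frac{g}{1 + g}$)
$19 V{\left(M,1 \right)} \left(-15 - 23\right) = 19 \frac{1 + 2 \cdot 1}{1 + 1} \left(-15 - 23\right) = 19 \frac{1 + 2}{2} \left(-15 - 23\right) = 19 \cdot \frac{1}{2} \cdot 3 \left(-38\right) = 19 \cdot \frac{3}{2} \left(-38\right) = \frac{57}{2} \left(-38\right) = -1083$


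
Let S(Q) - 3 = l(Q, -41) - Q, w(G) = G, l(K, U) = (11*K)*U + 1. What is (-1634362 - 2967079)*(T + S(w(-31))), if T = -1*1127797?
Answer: 5124997558421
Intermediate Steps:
l(K, U) = 1 + 11*K*U (l(K, U) = 11*K*U + 1 = 1 + 11*K*U)
T = -1127797
S(Q) = 4 - 452*Q (S(Q) = 3 + ((1 + 11*Q*(-41)) - Q) = 3 + ((1 - 451*Q) - Q) = 3 + (1 - 452*Q) = 4 - 452*Q)
(-1634362 - 2967079)*(T + S(w(-31))) = (-1634362 - 2967079)*(-1127797 + (4 - 452*(-31))) = -4601441*(-1127797 + (4 + 14012)) = -4601441*(-1127797 + 14016) = -4601441*(-1113781) = 5124997558421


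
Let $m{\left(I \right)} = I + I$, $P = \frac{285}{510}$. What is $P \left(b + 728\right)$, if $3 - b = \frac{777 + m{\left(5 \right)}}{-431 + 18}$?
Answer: $\frac{2875555}{7021} \approx 409.56$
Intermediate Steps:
$P = \frac{19}{34}$ ($P = 285 \cdot \frac{1}{510} = \frac{19}{34} \approx 0.55882$)
$m{\left(I \right)} = 2 I$
$b = \frac{2026}{413}$ ($b = 3 - \frac{777 + 2 \cdot 5}{-431 + 18} = 3 - \frac{777 + 10}{-413} = 3 - 787 \left(- \frac{1}{413}\right) = 3 - - \frac{787}{413} = 3 + \frac{787}{413} = \frac{2026}{413} \approx 4.9056$)
$P \left(b + 728\right) = \frac{19 \left(\frac{2026}{413} + 728\right)}{34} = \frac{19}{34} \cdot \frac{302690}{413} = \frac{2875555}{7021}$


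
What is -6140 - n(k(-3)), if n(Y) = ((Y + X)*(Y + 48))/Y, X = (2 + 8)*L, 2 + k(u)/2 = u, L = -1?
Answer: -6216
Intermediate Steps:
k(u) = -4 + 2*u
X = -10 (X = (2 + 8)*(-1) = 10*(-1) = -10)
n(Y) = (-10 + Y)*(48 + Y)/Y (n(Y) = ((Y - 10)*(Y + 48))/Y = ((-10 + Y)*(48 + Y))/Y = (-10 + Y)*(48 + Y)/Y)
-6140 - n(k(-3)) = -6140 - (38 + (-4 + 2*(-3)) - 480/(-4 + 2*(-3))) = -6140 - (38 + (-4 - 6) - 480/(-4 - 6)) = -6140 - (38 - 10 - 480/(-10)) = -6140 - (38 - 10 - 480*(-1/10)) = -6140 - (38 - 10 + 48) = -6140 - 1*76 = -6140 - 76 = -6216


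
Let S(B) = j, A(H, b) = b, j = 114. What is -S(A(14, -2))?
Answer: -114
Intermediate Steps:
S(B) = 114
-S(A(14, -2)) = -1*114 = -114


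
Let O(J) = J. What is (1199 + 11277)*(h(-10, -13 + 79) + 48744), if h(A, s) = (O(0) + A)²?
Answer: 609377744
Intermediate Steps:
h(A, s) = A² (h(A, s) = (0 + A)² = A²)
(1199 + 11277)*(h(-10, -13 + 79) + 48744) = (1199 + 11277)*((-10)² + 48744) = 12476*(100 + 48744) = 12476*48844 = 609377744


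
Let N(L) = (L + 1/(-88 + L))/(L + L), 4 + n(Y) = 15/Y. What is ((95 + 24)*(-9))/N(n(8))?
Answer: -2917166/1369 ≈ -2130.9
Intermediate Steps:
n(Y) = -4 + 15/Y
N(L) = (L + 1/(-88 + L))/(2*L) (N(L) = (L + 1/(-88 + L))/((2*L)) = (L + 1/(-88 + L))*(1/(2*L)) = (L + 1/(-88 + L))/(2*L))
((95 + 24)*(-9))/N(n(8)) = ((95 + 24)*(-9))/(((1 + (-4 + 15/8)**2 - 88*(-4 + 15/8))/(2*(-4 + 15/8)*(-88 + (-4 + 15/8))))) = (119*(-9))/(((1 + (-4 + 15*(1/8))**2 - 88*(-4 + 15*(1/8)))/(2*(-4 + 15*(1/8))*(-88 + (-4 + 15*(1/8)))))) = -1071*2*(-88 + (-4 + 15/8))*(-4 + 15/8)/(1 + (-4 + 15/8)**2 - 88*(-4 + 15/8)) = -1071*(-17*(-88 - 17/8)/(4*(1 + (-17/8)**2 - 88*(-17/8)))) = -1071*12257/(32*(1 + 289/64 + 187)) = -1071/((1/2)*(-8/17)*(-8/721)*(12321/64)) = -1071/12321/24514 = -1071*24514/12321 = -2917166/1369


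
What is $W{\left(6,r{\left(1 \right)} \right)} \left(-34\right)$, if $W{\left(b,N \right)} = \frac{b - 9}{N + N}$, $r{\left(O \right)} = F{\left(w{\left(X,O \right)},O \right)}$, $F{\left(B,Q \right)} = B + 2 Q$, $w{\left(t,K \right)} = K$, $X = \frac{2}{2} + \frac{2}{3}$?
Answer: $17$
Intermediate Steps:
$X = \frac{5}{3}$ ($X = 2 \cdot \frac{1}{2} + 2 \cdot \frac{1}{3} = 1 + \frac{2}{3} = \frac{5}{3} \approx 1.6667$)
$r{\left(O \right)} = 3 O$ ($r{\left(O \right)} = O + 2 O = 3 O$)
$W{\left(b,N \right)} = \frac{-9 + b}{2 N}$
$W{\left(6,r{\left(1 \right)} \right)} \left(-34\right) = \frac{-9 + 6}{2 \cdot 3 \cdot 1} \left(-34\right) = \frac{1}{2} \cdot \frac{1}{3} \left(-3\right) \left(-34\right) = \left(- \frac{1}{2}\right) \left(-34\right) = 17$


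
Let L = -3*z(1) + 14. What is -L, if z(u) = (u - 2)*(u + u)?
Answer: -20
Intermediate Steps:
z(u) = 2*u*(-2 + u) (z(u) = (-2 + u)*(2*u) = 2*u*(-2 + u))
L = 20 (L = -6*(-2 + 1) + 14 = -6*(-1) + 14 = -3*(-2) + 14 = 6 + 14 = 20)
-L = -1*20 = -20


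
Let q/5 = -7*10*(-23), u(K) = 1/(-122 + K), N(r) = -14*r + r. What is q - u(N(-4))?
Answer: 563501/70 ≈ 8050.0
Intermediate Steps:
N(r) = -13*r
q = 8050 (q = 5*(-7*10*(-23)) = 5*(-70*(-23)) = 5*1610 = 8050)
q - u(N(-4)) = 8050 - 1/(-122 - 13*(-4)) = 8050 - 1/(-122 + 52) = 8050 - 1/(-70) = 8050 - 1*(-1/70) = 8050 + 1/70 = 563501/70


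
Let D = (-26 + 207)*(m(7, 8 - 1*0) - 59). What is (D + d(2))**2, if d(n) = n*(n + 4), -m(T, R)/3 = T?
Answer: 209323024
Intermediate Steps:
m(T, R) = -3*T
d(n) = n*(4 + n)
D = -14480 (D = (-26 + 207)*(-3*7 - 59) = 181*(-21 - 59) = 181*(-80) = -14480)
(D + d(2))**2 = (-14480 + 2*(4 + 2))**2 = (-14480 + 2*6)**2 = (-14480 + 12)**2 = (-14468)**2 = 209323024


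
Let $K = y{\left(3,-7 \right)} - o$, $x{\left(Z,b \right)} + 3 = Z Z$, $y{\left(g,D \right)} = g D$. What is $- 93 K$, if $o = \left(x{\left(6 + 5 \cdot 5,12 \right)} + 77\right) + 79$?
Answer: $105555$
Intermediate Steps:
$y{\left(g,D \right)} = D g$
$x{\left(Z,b \right)} = -3 + Z^{2}$ ($x{\left(Z,b \right)} = -3 + Z Z = -3 + Z^{2}$)
$o = 1114$ ($o = \left(\left(-3 + \left(6 + 5 \cdot 5\right)^{2}\right) + 77\right) + 79 = \left(\left(-3 + \left(6 + 25\right)^{2}\right) + 77\right) + 79 = \left(\left(-3 + 31^{2}\right) + 77\right) + 79 = \left(\left(-3 + 961\right) + 77\right) + 79 = \left(958 + 77\right) + 79 = 1035 + 79 = 1114$)
$K = -1135$ ($K = \left(-7\right) 3 - 1114 = -21 - 1114 = -1135$)
$- 93 K = \left(-93\right) \left(-1135\right) = 105555$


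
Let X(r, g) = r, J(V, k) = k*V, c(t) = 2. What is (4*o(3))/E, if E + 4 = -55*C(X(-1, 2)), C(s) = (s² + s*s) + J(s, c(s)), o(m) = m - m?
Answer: 0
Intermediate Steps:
o(m) = 0
J(V, k) = V*k
C(s) = 2*s + 2*s² (C(s) = (s² + s*s) + s*2 = (s² + s²) + 2*s = 2*s² + 2*s = 2*s + 2*s²)
E = -4 (E = -4 - 110*(-1)*(1 - 1) = -4 - 110*(-1)*0 = -4 - 55*0 = -4 + 0 = -4)
(4*o(3))/E = (4*0)/(-4) = 0*(-¼) = 0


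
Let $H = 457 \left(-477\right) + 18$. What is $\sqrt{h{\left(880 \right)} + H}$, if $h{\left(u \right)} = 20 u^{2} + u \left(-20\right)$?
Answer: $\sqrt{15252429} \approx 3905.4$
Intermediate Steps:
$H = -217971$ ($H = -217989 + 18 = -217971$)
$h{\left(u \right)} = - 20 u + 20 u^{2}$ ($h{\left(u \right)} = 20 u^{2} - 20 u = - 20 u + 20 u^{2}$)
$\sqrt{h{\left(880 \right)} + H} = \sqrt{20 \cdot 880 \left(-1 + 880\right) - 217971} = \sqrt{20 \cdot 880 \cdot 879 - 217971} = \sqrt{15470400 - 217971} = \sqrt{15252429}$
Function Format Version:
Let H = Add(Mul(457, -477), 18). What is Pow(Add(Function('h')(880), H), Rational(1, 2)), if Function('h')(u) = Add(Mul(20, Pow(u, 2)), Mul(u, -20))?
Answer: Pow(15252429, Rational(1, 2)) ≈ 3905.4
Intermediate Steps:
H = -217971 (H = Add(-217989, 18) = -217971)
Function('h')(u) = Add(Mul(-20, u), Mul(20, Pow(u, 2))) (Function('h')(u) = Add(Mul(20, Pow(u, 2)), Mul(-20, u)) = Add(Mul(-20, u), Mul(20, Pow(u, 2))))
Pow(Add(Function('h')(880), H), Rational(1, 2)) = Pow(Add(Mul(20, 880, Add(-1, 880)), -217971), Rational(1, 2)) = Pow(Add(Mul(20, 880, 879), -217971), Rational(1, 2)) = Pow(Add(15470400, -217971), Rational(1, 2)) = Pow(15252429, Rational(1, 2))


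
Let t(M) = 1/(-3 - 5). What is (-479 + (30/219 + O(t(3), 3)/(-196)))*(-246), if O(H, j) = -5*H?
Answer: 6741991743/57232 ≈ 1.1780e+5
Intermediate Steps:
t(M) = -⅛ (t(M) = 1/(-8) = -⅛)
(-479 + (30/219 + O(t(3), 3)/(-196)))*(-246) = (-479 + (30/219 - 5*(-⅛)/(-196)))*(-246) = (-479 + (30*(1/219) + (5/8)*(-1/196)))*(-246) = (-479 + (10/73 - 5/1568))*(-246) = (-479 + 15315/114464)*(-246) = -54812941/114464*(-246) = 6741991743/57232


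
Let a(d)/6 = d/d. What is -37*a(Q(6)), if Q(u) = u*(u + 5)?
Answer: -222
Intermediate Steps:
Q(u) = u*(5 + u)
a(d) = 6 (a(d) = 6*(d/d) = 6*1 = 6)
-37*a(Q(6)) = -37*6 = -222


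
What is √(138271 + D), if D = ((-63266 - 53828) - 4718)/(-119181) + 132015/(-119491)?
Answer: √8631088586742918369822/249843103 ≈ 371.85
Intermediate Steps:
D = -392747341/4747018957 (D = (-117094 - 4718)*(-1/119181) + 132015*(-1/119491) = -121812*(-1/119181) - 132015/119491 = 40604/39727 - 132015/119491 = -392747341/4747018957 ≈ -0.082736)
√(138271 + D) = √(138271 - 392747341/4747018957) = √(656374665456006/4747018957) = √8631088586742918369822/249843103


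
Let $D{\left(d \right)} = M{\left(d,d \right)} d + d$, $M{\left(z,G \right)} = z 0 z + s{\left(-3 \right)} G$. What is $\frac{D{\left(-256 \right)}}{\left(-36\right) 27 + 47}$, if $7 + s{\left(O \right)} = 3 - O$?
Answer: $\frac{65792}{925} \approx 71.126$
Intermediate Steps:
$s{\left(O \right)} = -4 - O$ ($s{\left(O \right)} = -7 - \left(-3 + O\right) = -4 - O$)
$M{\left(z,G \right)} = - G$ ($M{\left(z,G \right)} = z 0 z + \left(-4 - -3\right) G = 0 z + \left(-4 + 3\right) G = 0 - G = - G$)
$D{\left(d \right)} = d - d^{2}$ ($D{\left(d \right)} = - d d + d = - d^{2} + d = d - d^{2}$)
$\frac{D{\left(-256 \right)}}{\left(-36\right) 27 + 47} = \frac{\left(-256\right) \left(1 - -256\right)}{\left(-36\right) 27 + 47} = \frac{\left(-256\right) \left(1 + 256\right)}{-972 + 47} = \frac{\left(-256\right) 257}{-925} = \left(-65792\right) \left(- \frac{1}{925}\right) = \frac{65792}{925}$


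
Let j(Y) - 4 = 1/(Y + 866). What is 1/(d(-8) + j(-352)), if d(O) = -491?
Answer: -514/250317 ≈ -0.0020534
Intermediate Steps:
j(Y) = 4 + 1/(866 + Y) (j(Y) = 4 + 1/(Y + 866) = 4 + 1/(866 + Y))
1/(d(-8) + j(-352)) = 1/(-491 + (3465 + 4*(-352))/(866 - 352)) = 1/(-491 + (3465 - 1408)/514) = 1/(-491 + (1/514)*2057) = 1/(-491 + 2057/514) = 1/(-250317/514) = -514/250317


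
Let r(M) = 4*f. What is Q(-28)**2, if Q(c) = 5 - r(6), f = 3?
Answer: 49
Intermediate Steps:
r(M) = 12 (r(M) = 4*3 = 12)
Q(c) = -7 (Q(c) = 5 - 1*12 = 5 - 12 = -7)
Q(-28)**2 = (-7)**2 = 49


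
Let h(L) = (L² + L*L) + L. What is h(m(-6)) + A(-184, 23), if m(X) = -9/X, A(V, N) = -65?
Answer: -59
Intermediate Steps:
h(L) = L + 2*L² (h(L) = (L² + L²) + L = 2*L² + L = L + 2*L²)
h(m(-6)) + A(-184, 23) = (-9/(-6))*(1 + 2*(-9/(-6))) - 65 = (-9*(-⅙))*(1 + 2*(-9*(-⅙))) - 65 = 3*(1 + 2*(3/2))/2 - 65 = 3*(1 + 3)/2 - 65 = (3/2)*4 - 65 = 6 - 65 = -59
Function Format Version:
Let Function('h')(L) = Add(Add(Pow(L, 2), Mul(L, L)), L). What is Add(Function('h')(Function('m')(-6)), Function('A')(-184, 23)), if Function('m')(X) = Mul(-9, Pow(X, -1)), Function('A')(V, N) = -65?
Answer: -59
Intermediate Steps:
Function('h')(L) = Add(L, Mul(2, Pow(L, 2))) (Function('h')(L) = Add(Add(Pow(L, 2), Pow(L, 2)), L) = Add(Mul(2, Pow(L, 2)), L) = Add(L, Mul(2, Pow(L, 2))))
Add(Function('h')(Function('m')(-6)), Function('A')(-184, 23)) = Add(Mul(Mul(-9, Pow(-6, -1)), Add(1, Mul(2, Mul(-9, Pow(-6, -1))))), -65) = Add(Mul(Mul(-9, Rational(-1, 6)), Add(1, Mul(2, Mul(-9, Rational(-1, 6))))), -65) = Add(Mul(Rational(3, 2), Add(1, Mul(2, Rational(3, 2)))), -65) = Add(Mul(Rational(3, 2), Add(1, 3)), -65) = Add(Mul(Rational(3, 2), 4), -65) = Add(6, -65) = -59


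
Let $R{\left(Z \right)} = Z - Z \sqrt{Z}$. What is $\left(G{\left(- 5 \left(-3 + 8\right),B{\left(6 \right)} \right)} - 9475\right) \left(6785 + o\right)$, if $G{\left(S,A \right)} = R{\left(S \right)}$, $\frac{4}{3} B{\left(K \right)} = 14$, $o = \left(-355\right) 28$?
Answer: $29972500 - 394375 i \approx 2.9973 \cdot 10^{7} - 3.9438 \cdot 10^{5} i$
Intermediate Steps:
$R{\left(Z \right)} = Z - Z^{\frac{3}{2}}$
$o = -9940$
$B{\left(K \right)} = \frac{21}{2}$ ($B{\left(K \right)} = \frac{3}{4} \cdot 14 = \frac{21}{2}$)
$G{\left(S,A \right)} = S - S^{\frac{3}{2}}$
$\left(G{\left(- 5 \left(-3 + 8\right),B{\left(6 \right)} \right)} - 9475\right) \left(6785 + o\right) = \left(\left(- 5 \left(-3 + 8\right) - \left(- 5 \left(-3 + 8\right)\right)^{\frac{3}{2}}\right) - 9475\right) \left(6785 - 9940\right) = \left(\left(\left(-5\right) 5 - \left(\left(-5\right) 5\right)^{\frac{3}{2}}\right) - 9475\right) \left(-3155\right) = \left(\left(-25 - \left(-25\right)^{\frac{3}{2}}\right) - 9475\right) \left(-3155\right) = \left(\left(-25 - - 125 i\right) - 9475\right) \left(-3155\right) = \left(\left(-25 + 125 i\right) - 9475\right) \left(-3155\right) = \left(-9500 + 125 i\right) \left(-3155\right) = 29972500 - 394375 i$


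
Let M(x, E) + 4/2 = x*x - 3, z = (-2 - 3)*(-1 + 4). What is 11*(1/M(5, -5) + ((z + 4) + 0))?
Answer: -2409/20 ≈ -120.45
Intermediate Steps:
z = -15 (z = -5*3 = -15)
M(x, E) = -5 + x² (M(x, E) = -2 + (x*x - 3) = -2 + (x² - 3) = -2 + (-3 + x²) = -5 + x²)
11*(1/M(5, -5) + ((z + 4) + 0)) = 11*(1/(-5 + 5²) + ((-15 + 4) + 0)) = 11*(1/(-5 + 25) + (-11 + 0)) = 11*(1/20 - 11) = 11*(-219/20) = -2409/20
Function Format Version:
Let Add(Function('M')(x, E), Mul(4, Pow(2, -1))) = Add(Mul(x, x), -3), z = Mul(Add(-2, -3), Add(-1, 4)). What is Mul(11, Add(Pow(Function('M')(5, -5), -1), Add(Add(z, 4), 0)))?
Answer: Rational(-2409, 20) ≈ -120.45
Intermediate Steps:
z = -15 (z = Mul(-5, 3) = -15)
Function('M')(x, E) = Add(-5, Pow(x, 2)) (Function('M')(x, E) = Add(-2, Add(Mul(x, x), -3)) = Add(-2, Add(Pow(x, 2), -3)) = Add(-2, Add(-3, Pow(x, 2))) = Add(-5, Pow(x, 2)))
Mul(11, Add(Pow(Function('M')(5, -5), -1), Add(Add(z, 4), 0))) = Mul(11, Add(Pow(Add(-5, Pow(5, 2)), -1), Add(Add(-15, 4), 0))) = Mul(11, Add(Pow(Add(-5, 25), -1), Add(-11, 0))) = Mul(11, Add(Pow(20, -1), -11)) = Mul(11, Add(Rational(1, 20), -11)) = Mul(11, Rational(-219, 20)) = Rational(-2409, 20)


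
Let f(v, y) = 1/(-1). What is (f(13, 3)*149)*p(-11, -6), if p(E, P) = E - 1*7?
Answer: 2682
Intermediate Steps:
f(v, y) = -1
p(E, P) = -7 + E (p(E, P) = E - 7 = -7 + E)
(f(13, 3)*149)*p(-11, -6) = (-1*149)*(-7 - 11) = -149*(-18) = 2682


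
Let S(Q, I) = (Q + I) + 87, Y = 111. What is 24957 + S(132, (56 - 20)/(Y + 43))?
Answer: 1938570/77 ≈ 25176.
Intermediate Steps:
S(Q, I) = 87 + I + Q (S(Q, I) = (I + Q) + 87 = 87 + I + Q)
24957 + S(132, (56 - 20)/(Y + 43)) = 24957 + (87 + (56 - 20)/(111 + 43) + 132) = 24957 + (87 + 36/154 + 132) = 24957 + (87 + 36*(1/154) + 132) = 24957 + (87 + 18/77 + 132) = 24957 + 16881/77 = 1938570/77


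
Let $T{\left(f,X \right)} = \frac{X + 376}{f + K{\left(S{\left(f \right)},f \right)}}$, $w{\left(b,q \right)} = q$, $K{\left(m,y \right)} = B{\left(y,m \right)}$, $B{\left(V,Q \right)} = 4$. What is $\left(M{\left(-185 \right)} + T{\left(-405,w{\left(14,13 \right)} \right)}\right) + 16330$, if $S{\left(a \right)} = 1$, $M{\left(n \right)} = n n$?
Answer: $\frac{20272166}{401} \approx 50554.0$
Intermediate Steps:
$M{\left(n \right)} = n^{2}$
$K{\left(m,y \right)} = 4$
$T{\left(f,X \right)} = \frac{376 + X}{4 + f}$ ($T{\left(f,X \right)} = \frac{X + 376}{f + 4} = \frac{376 + X}{4 + f}$)
$\left(M{\left(-185 \right)} + T{\left(-405,w{\left(14,13 \right)} \right)}\right) + 16330 = \left(\left(-185\right)^{2} + \frac{376 + 13}{4 - 405}\right) + 16330 = \left(34225 + \frac{1}{-401} \cdot 389\right) + 16330 = \left(34225 - \frac{389}{401}\right) + 16330 = \frac{13723836}{401} + 16330 = \frac{20272166}{401}$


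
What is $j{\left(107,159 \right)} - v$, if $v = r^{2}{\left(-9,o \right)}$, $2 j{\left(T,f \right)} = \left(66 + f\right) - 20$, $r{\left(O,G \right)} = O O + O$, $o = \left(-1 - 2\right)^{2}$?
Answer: $- \frac{10163}{2} \approx -5081.5$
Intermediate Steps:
$o = 9$ ($o = \left(-3\right)^{2} = 9$)
$r{\left(O,G \right)} = O + O^{2}$ ($r{\left(O,G \right)} = O^{2} + O = O + O^{2}$)
$j{\left(T,f \right)} = 23 + \frac{f}{2}$ ($j{\left(T,f \right)} = \frac{\left(66 + f\right) - 20}{2} = \frac{46 + f}{2} = 23 + \frac{f}{2}$)
$v = 5184$ ($v = \left(- 9 \left(1 - 9\right)\right)^{2} = \left(\left(-9\right) \left(-8\right)\right)^{2} = 72^{2} = 5184$)
$j{\left(107,159 \right)} - v = \left(23 + \frac{1}{2} \cdot 159\right) - 5184 = \left(23 + \frac{159}{2}\right) - 5184 = \frac{205}{2} - 5184 = - \frac{10163}{2}$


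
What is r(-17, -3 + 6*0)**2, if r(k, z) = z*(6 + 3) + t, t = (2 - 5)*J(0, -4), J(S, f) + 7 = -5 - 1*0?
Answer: 81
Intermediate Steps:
J(S, f) = -12 (J(S, f) = -7 + (-5 - 1*0) = -7 + (-5 + 0) = -7 - 5 = -12)
t = 36 (t = (2 - 5)*(-12) = -3*(-12) = 36)
r(k, z) = 36 + 9*z (r(k, z) = z*(6 + 3) + 36 = z*9 + 36 = 9*z + 36 = 36 + 9*z)
r(-17, -3 + 6*0)**2 = (36 + 9*(-3 + 6*0))**2 = (36 + 9*(-3 + 0))**2 = (36 + 9*(-3))**2 = (36 - 27)**2 = 9**2 = 81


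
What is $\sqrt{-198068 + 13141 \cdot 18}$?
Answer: $\sqrt{38470} \approx 196.14$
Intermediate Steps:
$\sqrt{-198068 + 13141 \cdot 18} = \sqrt{-198068 + 236538} = \sqrt{38470}$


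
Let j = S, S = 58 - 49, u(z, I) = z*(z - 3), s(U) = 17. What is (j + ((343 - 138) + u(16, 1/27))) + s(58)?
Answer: 439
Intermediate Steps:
u(z, I) = z*(-3 + z)
S = 9
j = 9
(j + ((343 - 138) + u(16, 1/27))) + s(58) = (9 + ((343 - 138) + 16*(-3 + 16))) + 17 = (9 + (205 + 16*13)) + 17 = (9 + (205 + 208)) + 17 = (9 + 413) + 17 = 422 + 17 = 439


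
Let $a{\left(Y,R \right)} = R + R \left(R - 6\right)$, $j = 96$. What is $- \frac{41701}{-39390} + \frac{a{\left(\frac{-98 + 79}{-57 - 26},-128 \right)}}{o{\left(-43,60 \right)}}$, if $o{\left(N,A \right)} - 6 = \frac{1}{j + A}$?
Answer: $\frac{104648829997}{36908430} \approx 2835.4$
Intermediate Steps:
$o{\left(N,A \right)} = 6 + \frac{1}{96 + A}$
$a{\left(Y,R \right)} = R + R \left(-6 + R\right)$
$- \frac{41701}{-39390} + \frac{a{\left(\frac{-98 + 79}{-57 - 26},-128 \right)}}{o{\left(-43,60 \right)}} = - \frac{41701}{-39390} + \frac{\left(-128\right) \left(-5 - 128\right)}{\frac{1}{96 + 60} \left(577 + 6 \cdot 60\right)} = \left(-41701\right) \left(- \frac{1}{39390}\right) + \frac{\left(-128\right) \left(-133\right)}{\frac{1}{156} \left(577 + 360\right)} = \frac{41701}{39390} + \frac{17024}{\frac{1}{156} \cdot 937} = \frac{41701}{39390} + \frac{17024}{\frac{937}{156}} = \frac{41701}{39390} + 17024 \cdot \frac{156}{937} = \frac{41701}{39390} + \frac{2655744}{937} = \frac{104648829997}{36908430}$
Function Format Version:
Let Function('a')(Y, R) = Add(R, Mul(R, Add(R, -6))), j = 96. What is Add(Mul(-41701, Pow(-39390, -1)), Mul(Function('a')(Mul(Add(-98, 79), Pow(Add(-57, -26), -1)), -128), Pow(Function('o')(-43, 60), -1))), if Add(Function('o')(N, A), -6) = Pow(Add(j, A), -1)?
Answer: Rational(104648829997, 36908430) ≈ 2835.4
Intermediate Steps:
Function('o')(N, A) = Add(6, Pow(Add(96, A), -1))
Function('a')(Y, R) = Add(R, Mul(R, Add(-6, R)))
Add(Mul(-41701, Pow(-39390, -1)), Mul(Function('a')(Mul(Add(-98, 79), Pow(Add(-57, -26), -1)), -128), Pow(Function('o')(-43, 60), -1))) = Add(Mul(-41701, Pow(-39390, -1)), Mul(Mul(-128, Add(-5, -128)), Pow(Mul(Pow(Add(96, 60), -1), Add(577, Mul(6, 60))), -1))) = Add(Mul(-41701, Rational(-1, 39390)), Mul(Mul(-128, -133), Pow(Mul(Pow(156, -1), Add(577, 360)), -1))) = Add(Rational(41701, 39390), Mul(17024, Pow(Mul(Rational(1, 156), 937), -1))) = Add(Rational(41701, 39390), Mul(17024, Pow(Rational(937, 156), -1))) = Add(Rational(41701, 39390), Mul(17024, Rational(156, 937))) = Add(Rational(41701, 39390), Rational(2655744, 937)) = Rational(104648829997, 36908430)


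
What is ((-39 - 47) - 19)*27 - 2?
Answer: -2837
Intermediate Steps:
((-39 - 47) - 19)*27 - 2 = (-86 - 19)*27 - 2 = -105*27 - 2 = -2835 - 2 = -2837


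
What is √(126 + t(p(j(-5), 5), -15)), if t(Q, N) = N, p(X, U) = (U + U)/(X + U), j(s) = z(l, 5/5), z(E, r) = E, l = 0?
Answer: √111 ≈ 10.536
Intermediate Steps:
j(s) = 0
p(X, U) = 2*U/(U + X) (p(X, U) = (2*U)/(U + X) = 2*U/(U + X))
√(126 + t(p(j(-5), 5), -15)) = √(126 - 15) = √111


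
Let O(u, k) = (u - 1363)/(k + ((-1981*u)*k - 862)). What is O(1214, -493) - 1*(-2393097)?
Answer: 2837330245268230/1185631107 ≈ 2.3931e+6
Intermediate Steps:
O(u, k) = (-1363 + u)/(-862 + k - 1981*k*u) (O(u, k) = (-1363 + u)/(k + (-1981*k*u - 862)) = (-1363 + u)/(k + (-862 - 1981*k*u)) = (-1363 + u)/(-862 + k - 1981*k*u))
O(1214, -493) - 1*(-2393097) = (1363 - 1*1214)/(862 - 1*(-493) + 1981*(-493)*1214) - 1*(-2393097) = (1363 - 1214)/(862 + 493 - 1185632462) + 2393097 = 149/(-1185631107) + 2393097 = -1/1185631107*149 + 2393097 = -149/1185631107 + 2393097 = 2837330245268230/1185631107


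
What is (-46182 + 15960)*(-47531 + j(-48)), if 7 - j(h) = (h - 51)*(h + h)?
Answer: 1723500216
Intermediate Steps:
j(h) = 7 - 2*h*(-51 + h) (j(h) = 7 - (h - 51)*(h + h) = 7 - (-51 + h)*2*h = 7 - 2*h*(-51 + h))
(-46182 + 15960)*(-47531 + j(-48)) = (-46182 + 15960)*(-47531 + (7 - 2*(-48)² + 102*(-48))) = -30222*(-47531 + (7 - 2*2304 - 4896)) = -30222*(-47531 + (7 - 4608 - 4896)) = -30222*(-47531 - 9497) = -30222*(-57028) = 1723500216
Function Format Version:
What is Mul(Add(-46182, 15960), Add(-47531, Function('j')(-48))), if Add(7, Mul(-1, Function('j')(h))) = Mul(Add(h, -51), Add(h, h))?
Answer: 1723500216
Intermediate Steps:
Function('j')(h) = Add(7, Mul(-2, h, Add(-51, h))) (Function('j')(h) = Add(7, Mul(-1, Mul(Add(h, -51), Add(h, h)))) = Add(7, Mul(-1, Mul(Add(-51, h), Mul(2, h)))) = Add(7, Mul(-1, Mul(2, h, Add(-51, h)))) = Add(7, Mul(-2, h, Add(-51, h))))
Mul(Add(-46182, 15960), Add(-47531, Function('j')(-48))) = Mul(Add(-46182, 15960), Add(-47531, Add(7, Mul(-2, Pow(-48, 2)), Mul(102, -48)))) = Mul(-30222, Add(-47531, Add(7, Mul(-2, 2304), -4896))) = Mul(-30222, Add(-47531, Add(7, -4608, -4896))) = Mul(-30222, Add(-47531, -9497)) = Mul(-30222, -57028) = 1723500216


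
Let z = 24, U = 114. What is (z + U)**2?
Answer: 19044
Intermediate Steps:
(z + U)**2 = (24 + 114)**2 = 138**2 = 19044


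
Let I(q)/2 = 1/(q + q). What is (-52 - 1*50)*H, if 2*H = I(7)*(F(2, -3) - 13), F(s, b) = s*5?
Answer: 153/7 ≈ 21.857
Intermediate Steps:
F(s, b) = 5*s
I(q) = 1/q (I(q) = 2/(q + q) = 2/((2*q)) = 2*(1/(2*q)) = 1/q)
H = -3/14 (H = ((5*2 - 13)/7)/2 = ((10 - 13)/7)/2 = ((⅐)*(-3))/2 = (½)*(-3/7) = -3/14 ≈ -0.21429)
(-52 - 1*50)*H = (-52 - 1*50)*(-3/14) = (-52 - 50)*(-3/14) = -102*(-3/14) = 153/7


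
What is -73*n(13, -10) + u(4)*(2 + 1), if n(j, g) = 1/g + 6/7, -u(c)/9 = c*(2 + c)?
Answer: -49229/70 ≈ -703.27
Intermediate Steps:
u(c) = -9*c*(2 + c)
n(j, g) = 6/7 + 1/g (n(j, g) = 1/g + 6*(⅐) = 1/g + 6/7 = 6/7 + 1/g)
-73*n(13, -10) + u(4)*(2 + 1) = -73*(6/7 + 1/(-10)) + (-9*4*(2 + 4))*(2 + 1) = -73*(6/7 - ⅒) - 9*4*6*3 = -73*53/70 - 216*3 = -3869/70 - 648 = -49229/70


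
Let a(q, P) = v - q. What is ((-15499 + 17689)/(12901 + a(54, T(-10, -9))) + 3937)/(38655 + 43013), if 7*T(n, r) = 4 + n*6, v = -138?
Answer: 50037523/1037918612 ≈ 0.048209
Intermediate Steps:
T(n, r) = 4/7 + 6*n/7 (T(n, r) = (4 + n*6)/7 = (4 + 6*n)/7 = 4/7 + 6*n/7)
a(q, P) = -138 - q
((-15499 + 17689)/(12901 + a(54, T(-10, -9))) + 3937)/(38655 + 43013) = ((-15499 + 17689)/(12901 + (-138 - 1*54)) + 3937)/(38655 + 43013) = (2190/(12901 + (-138 - 54)) + 3937)/81668 = (2190/(12901 - 192) + 3937)*(1/81668) = (2190/12709 + 3937)*(1/81668) = (50037523/12709)*(1/81668) = 50037523/1037918612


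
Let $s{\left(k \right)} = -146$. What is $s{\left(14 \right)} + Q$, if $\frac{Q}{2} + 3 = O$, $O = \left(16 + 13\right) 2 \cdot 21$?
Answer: $2284$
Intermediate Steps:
$O = 1218$ ($O = 29 \cdot 2 \cdot 21 = 58 \cdot 21 = 1218$)
$Q = 2430$ ($Q = -6 + 2 \cdot 1218 = -6 + 2436 = 2430$)
$s{\left(14 \right)} + Q = -146 + 2430 = 2284$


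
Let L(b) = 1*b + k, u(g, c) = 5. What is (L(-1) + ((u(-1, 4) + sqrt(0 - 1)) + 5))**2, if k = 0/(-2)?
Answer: (9 + I)**2 ≈ 80.0 + 18.0*I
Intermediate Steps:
k = 0 (k = 0*(-1/2) = 0)
L(b) = b (L(b) = 1*b + 0 = b + 0 = b)
(L(-1) + ((u(-1, 4) + sqrt(0 - 1)) + 5))**2 = (-1 + ((5 + sqrt(0 - 1)) + 5))**2 = (-1 + ((5 + sqrt(-1)) + 5))**2 = (-1 + ((5 + I) + 5))**2 = (-1 + (10 + I))**2 = (9 + I)**2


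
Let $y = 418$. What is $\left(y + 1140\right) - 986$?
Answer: $572$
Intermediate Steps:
$\left(y + 1140\right) - 986 = \left(418 + 1140\right) - 986 = 1558 - 986 = 572$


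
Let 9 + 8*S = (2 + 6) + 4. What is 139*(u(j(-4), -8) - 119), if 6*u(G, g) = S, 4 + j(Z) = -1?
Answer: -264517/16 ≈ -16532.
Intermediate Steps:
S = 3/8 (S = -9/8 + ((2 + 6) + 4)/8 = -9/8 + (8 + 4)/8 = -9/8 + (1/8)*12 = -9/8 + 3/2 = 3/8 ≈ 0.37500)
j(Z) = -5 (j(Z) = -4 - 1 = -5)
u(G, g) = 1/16 (u(G, g) = (1/6)*(3/8) = 1/16)
139*(u(j(-4), -8) - 119) = 139*(1/16 - 119) = 139*(-1903/16) = -264517/16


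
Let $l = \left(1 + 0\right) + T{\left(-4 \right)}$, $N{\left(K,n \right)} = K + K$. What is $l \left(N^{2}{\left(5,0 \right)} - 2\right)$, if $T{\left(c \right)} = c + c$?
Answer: $-686$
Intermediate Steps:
$N{\left(K,n \right)} = 2 K$
$T{\left(c \right)} = 2 c$
$l = -7$ ($l = \left(1 + 0\right) + 2 \left(-4\right) = 1 - 8 = -7$)
$l \left(N^{2}{\left(5,0 \right)} - 2\right) = - 7 \left(\left(2 \cdot 5\right)^{2} - 2\right) = - 7 \left(10^{2} - 2\right) = - 7 \left(100 - 2\right) = \left(-7\right) 98 = -686$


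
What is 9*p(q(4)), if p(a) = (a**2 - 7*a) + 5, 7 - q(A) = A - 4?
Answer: 45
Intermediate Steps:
q(A) = 11 - A (q(A) = 7 - (A - 4) = 7 - (-4 + A) = 7 + (4 - A) = 11 - A)
p(a) = 5 + a**2 - 7*a
9*p(q(4)) = 9*(5 + (11 - 1*4)**2 - 7*(11 - 1*4)) = 9*(5 + (11 - 4)**2 - 7*(11 - 4)) = 9*(5 + 7**2 - 7*7) = 9*(5 + 49 - 49) = 9*5 = 45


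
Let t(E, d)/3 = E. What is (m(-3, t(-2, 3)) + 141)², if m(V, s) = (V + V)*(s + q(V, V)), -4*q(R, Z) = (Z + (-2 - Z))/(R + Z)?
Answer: 126025/4 ≈ 31506.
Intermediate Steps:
q(R, Z) = 1/(2*(R + Z)) (q(R, Z) = -(Z + (-2 - Z))/(4*(R + Z)) = -(-1)/(2*(R + Z)) = 1/(2*(R + Z)))
t(E, d) = 3*E
m(V, s) = 2*V*(s + 1/(4*V)) (m(V, s) = (V + V)*(s + 1/(2*(V + V))) = (2*V)*(s + 1/(2*((2*V)))) = (2*V)*(s + (1/(2*V))/2) = (2*V)*(s + 1/(4*V)) = 2*V*(s + 1/(4*V)))
(m(-3, t(-2, 3)) + 141)² = ((½ + 2*(-3)*(3*(-2))) + 141)² = ((½ + 2*(-3)*(-6)) + 141)² = ((½ + 36) + 141)² = (73/2 + 141)² = (355/2)² = 126025/4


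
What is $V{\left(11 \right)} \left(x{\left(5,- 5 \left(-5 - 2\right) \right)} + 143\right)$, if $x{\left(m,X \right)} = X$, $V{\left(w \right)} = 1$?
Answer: $178$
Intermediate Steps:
$V{\left(11 \right)} \left(x{\left(5,- 5 \left(-5 - 2\right) \right)} + 143\right) = 1 \left(- 5 \left(-5 - 2\right) + 143\right) = 1 \left(\left(-5\right) \left(-7\right) + 143\right) = 1 \left(35 + 143\right) = 1 \cdot 178 = 178$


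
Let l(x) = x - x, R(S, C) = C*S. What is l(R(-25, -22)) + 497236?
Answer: 497236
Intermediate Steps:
l(x) = 0
l(R(-25, -22)) + 497236 = 0 + 497236 = 497236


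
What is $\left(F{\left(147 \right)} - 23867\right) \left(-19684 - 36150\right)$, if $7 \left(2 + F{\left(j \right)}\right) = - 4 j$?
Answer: $1337391802$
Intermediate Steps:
$F{\left(j \right)} = -2 - \frac{4 j}{7}$ ($F{\left(j \right)} = -2 + \frac{\left(-4\right) j}{7} = -2 - \frac{4 j}{7}$)
$\left(F{\left(147 \right)} - 23867\right) \left(-19684 - 36150\right) = \left(\left(-2 - 84\right) - 23867\right) \left(-19684 - 36150\right) = \left(\left(-2 - 84\right) - 23867\right) \left(-55834\right) = \left(-86 - 23867\right) \left(-55834\right) = \left(-23953\right) \left(-55834\right) = 1337391802$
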